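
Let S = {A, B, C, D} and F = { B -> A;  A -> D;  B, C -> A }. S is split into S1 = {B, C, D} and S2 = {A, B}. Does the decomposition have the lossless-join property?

Common attributes: S1 ∩ S2 = {B}.
Closure of {B}: B → A applies, adding A; A → D applies, adding D. So (B)⁺ = {A, B, D}.
This closure contains every attribute of S2, so S1 ∩ S2 → S2. The join is lossless.

Yes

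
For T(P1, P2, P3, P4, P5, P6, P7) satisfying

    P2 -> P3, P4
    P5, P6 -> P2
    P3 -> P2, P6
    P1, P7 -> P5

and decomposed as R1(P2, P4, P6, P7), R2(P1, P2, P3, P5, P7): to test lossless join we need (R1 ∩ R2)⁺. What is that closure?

P2, P3, P4, P6, P7

R1 ∩ R2 = {P2, P7}.
P2 → P3, P4 applies, adding P3, P4
P3 → P2, P6 applies, adding P6
Closure: {P2, P3, P4, P6, P7}.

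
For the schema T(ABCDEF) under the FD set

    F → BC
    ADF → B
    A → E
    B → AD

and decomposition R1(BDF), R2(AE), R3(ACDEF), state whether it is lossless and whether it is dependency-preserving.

Lossless test (chase): Rows 1 and 3 agree on F; apply F→BC and equate their BC entries. Rows 1 and 3 agree on B; apply B→AD and equate their AD entries. Rows 1 and 2 agree on A; apply A→E and equate their E entries. Row 1 is now all distinguished symbols — the join is lossless.
Dependency preservation: the restricted closure of {B} across the fragments never reaches {AD}, so B → AD cannot be enforced without a join — not preserved.

lossless but not dependency-preserving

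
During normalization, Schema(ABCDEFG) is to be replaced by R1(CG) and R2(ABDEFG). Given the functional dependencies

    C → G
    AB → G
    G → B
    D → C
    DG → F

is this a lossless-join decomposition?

No

Common attributes: R1 ∩ R2 = {G}.
Closure of {G}: G → B applies, adding B. So (G)⁺ = {BG}.
The closure contains neither all of R1 = {CG} nor all of R2 = {ABDEFG}, so the common attributes are not a superkey of either fragment. The join is lossy.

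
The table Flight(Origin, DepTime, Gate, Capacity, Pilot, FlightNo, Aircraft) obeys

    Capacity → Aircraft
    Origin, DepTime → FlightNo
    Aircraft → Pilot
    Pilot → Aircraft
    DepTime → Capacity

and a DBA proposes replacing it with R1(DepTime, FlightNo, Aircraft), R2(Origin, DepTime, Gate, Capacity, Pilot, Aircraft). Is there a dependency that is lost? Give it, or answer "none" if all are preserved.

Check Origin, DepTime → FlightNo: no single fragment contains all of {Origin, DepTime, FlightNo}, and the restricted closure of {Origin, DepTime} across the fragments never reaches {FlightNo}.
Capacity → Aircraft is preserved.
Aircraft → Pilot is preserved.
Pilot → Aircraft is preserved.
DepTime → Capacity is preserved.

Origin, DepTime → FlightNo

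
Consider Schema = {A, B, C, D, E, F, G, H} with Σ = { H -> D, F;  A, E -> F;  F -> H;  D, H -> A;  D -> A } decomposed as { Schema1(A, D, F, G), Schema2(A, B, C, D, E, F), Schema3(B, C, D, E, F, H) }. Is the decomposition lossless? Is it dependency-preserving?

lossy but dependency-preserving

Lossless test (chase): Rows 1 and 2 agree on F; apply F→H and equate their H entries. Rows 1 and 3 agree on F; apply F→H and equate their H entries. Rows 1 and 3 agree on D, H; apply D, H→A and equate their A entries. No row becomes fully distinguished — the join is lossy.
Dependency preservation: D, H → A is not contained in any single fragment, but the restricted closure of its left-hand side across the fragments still reaches the right-hand side; the remaining FDs each lie inside some fragment. All dependencies are preserved.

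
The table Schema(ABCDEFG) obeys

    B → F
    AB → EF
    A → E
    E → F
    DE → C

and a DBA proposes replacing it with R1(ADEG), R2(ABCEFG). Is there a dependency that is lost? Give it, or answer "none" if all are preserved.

Check DE → C: no single fragment contains all of {CDE}, and the restricted closure of {DE} across the fragments never reaches {C}.
B → F is preserved.
AB → EF is preserved.
A → E is preserved.
E → F is preserved.

DE → C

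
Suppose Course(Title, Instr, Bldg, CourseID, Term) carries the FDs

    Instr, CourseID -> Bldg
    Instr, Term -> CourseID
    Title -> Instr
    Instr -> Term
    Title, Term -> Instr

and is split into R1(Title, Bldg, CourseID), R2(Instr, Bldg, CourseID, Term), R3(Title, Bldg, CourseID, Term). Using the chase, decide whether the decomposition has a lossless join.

No

Chase test. Columns are Title, Instr, Bldg, CourseID, Term; row i has aⱼ where attribute j ∈ Ri, else bᵢⱼ.
Initial tableau (one row per fragment):
  row 1: a1 b12 a3 a4 b15
  row 2: b21 a2 a3 a4 a5
  row 3: a1 b32 a3 a4 a5
Rows 1 and 3 agree on Title; apply Title→Instr and equate their Instr entries.
Rows 1 and 3 agree on Instr; apply Instr→Term and equate their Term entries.
No row becomes fully distinguished — the join is lossy.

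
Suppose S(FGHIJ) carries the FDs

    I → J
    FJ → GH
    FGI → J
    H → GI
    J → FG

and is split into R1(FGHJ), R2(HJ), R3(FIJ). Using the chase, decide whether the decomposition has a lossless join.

Chase test. Columns are FGHIJ; row i has aⱼ where attribute j ∈ Ri, else bᵢⱼ.
Initial tableau (one row per fragment):
  row 1: a1 a2 a3 b14 a5
  row 2: b21 b22 a3 b24 a5
  row 3: a1 b32 b33 a4 a5
Rows 1 and 3 agree on FJ; apply FJ→GH and equate their GH entries.
Rows 1 and 2 agree on H; apply H→GI and equate their GI entries.
Rows 1 and 3 agree on H; apply H→GI and equate their GI entries.
Rows 1 and 2 agree on J; apply J→FG and equate their FG entries.
Row 1 is now all distinguished symbols — the join is lossless.

Yes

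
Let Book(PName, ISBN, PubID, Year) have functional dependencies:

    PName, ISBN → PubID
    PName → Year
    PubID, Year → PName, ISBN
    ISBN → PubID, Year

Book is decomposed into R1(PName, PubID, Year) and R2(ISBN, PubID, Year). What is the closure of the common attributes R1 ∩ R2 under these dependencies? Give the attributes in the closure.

R1 ∩ R2 = {PubID, Year}.
PubID, Year → PName, ISBN applies, adding PName, ISBN
Closure: {PName, ISBN, PubID, Year}.

PName, ISBN, PubID, Year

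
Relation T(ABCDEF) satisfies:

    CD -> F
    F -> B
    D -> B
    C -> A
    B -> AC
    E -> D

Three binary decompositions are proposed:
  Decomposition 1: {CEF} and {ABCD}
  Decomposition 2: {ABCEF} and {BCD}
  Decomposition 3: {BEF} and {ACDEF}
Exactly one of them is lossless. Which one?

Decomposition 3

Decomposition 1: common = {C}, closure = {AC} → lossy.
Decomposition 2: common = {BC}, closure = {ABC} → lossy.
Decomposition 3: common = {EF}, closure = {ABCDEF} → lossless.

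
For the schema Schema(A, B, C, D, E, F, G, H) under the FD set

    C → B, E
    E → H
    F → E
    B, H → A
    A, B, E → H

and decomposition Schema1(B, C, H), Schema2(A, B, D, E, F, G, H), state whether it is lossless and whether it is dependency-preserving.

lossy and not dependency-preserving

Lossless test: (B, H)⁺ = {A, B, H}, which is a superkey of neither fragment — lossy.
Dependency preservation: the restricted closure of {C} across the fragments never reaches {B, E}, so C → B, E cannot be enforced without a join — not preserved.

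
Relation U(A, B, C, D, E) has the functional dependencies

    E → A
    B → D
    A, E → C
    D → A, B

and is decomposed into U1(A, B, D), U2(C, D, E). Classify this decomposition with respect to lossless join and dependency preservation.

lossless but not dependency-preserving

Lossless test: (D)⁺ = {A, B, D}, which contains all of one fragment — lossless.
Dependency preservation: the restricted closure of {E} across the fragments never reaches {A}, so E → A cannot be enforced without a join — not preserved.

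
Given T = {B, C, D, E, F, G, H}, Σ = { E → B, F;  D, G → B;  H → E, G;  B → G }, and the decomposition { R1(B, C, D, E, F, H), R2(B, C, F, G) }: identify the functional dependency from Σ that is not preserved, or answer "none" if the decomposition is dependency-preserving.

D, G → B

Check D, G → B: no single fragment contains all of {B, D, G}, and the restricted closure of {D, G} across the fragments never reaches {B}.
E → B, F is preserved.
H → E, G is preserved.
B → G is preserved.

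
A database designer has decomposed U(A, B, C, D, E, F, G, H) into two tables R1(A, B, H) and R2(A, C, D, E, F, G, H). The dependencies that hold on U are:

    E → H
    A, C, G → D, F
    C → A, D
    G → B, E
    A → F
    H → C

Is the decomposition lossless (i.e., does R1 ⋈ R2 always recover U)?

Common attributes: R1 ∩ R2 = {A, H}.
Closure of {A, H}: A → F applies, adding F; H → C applies, adding C; C → A, D applies, adding D. So (A, H)⁺ = {A, C, D, F, H}.
The closure contains neither all of R1 = {A, B, H} nor all of R2 = {A, C, D, E, F, G, H}, so the common attributes are not a superkey of either fragment. The join is lossy.

No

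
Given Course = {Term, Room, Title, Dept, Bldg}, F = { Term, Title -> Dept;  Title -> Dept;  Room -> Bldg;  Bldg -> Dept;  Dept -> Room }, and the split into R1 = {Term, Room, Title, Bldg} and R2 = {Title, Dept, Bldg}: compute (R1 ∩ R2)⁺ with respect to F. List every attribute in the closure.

R1 ∩ R2 = {Title, Bldg}.
Title → Dept applies, adding Dept
Dept → Room applies, adding Room
Closure: {Room, Title, Dept, Bldg}.

Room, Title, Dept, Bldg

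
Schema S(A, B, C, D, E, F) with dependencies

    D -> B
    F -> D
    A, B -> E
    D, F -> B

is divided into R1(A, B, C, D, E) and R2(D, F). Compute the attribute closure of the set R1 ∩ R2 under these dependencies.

R1 ∩ R2 = {D}.
D → B applies, adding B
Closure: {B, D}.

B, D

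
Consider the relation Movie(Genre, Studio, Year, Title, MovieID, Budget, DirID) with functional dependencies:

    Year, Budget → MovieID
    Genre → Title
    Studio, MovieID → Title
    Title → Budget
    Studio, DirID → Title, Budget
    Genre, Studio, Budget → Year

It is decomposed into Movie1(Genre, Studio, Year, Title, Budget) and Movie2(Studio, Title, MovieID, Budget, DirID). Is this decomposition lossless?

No

Common attributes: Movie1 ∩ Movie2 = {Studio, Title, Budget}.
No dependency enlarges {Studio, Title, Budget}, so (Studio, Title, Budget)⁺ = {Studio, Title, Budget}.
The closure contains neither all of Movie1 = {Genre, Studio, Year, Title, Budget} nor all of Movie2 = {Studio, Title, MovieID, Budget, DirID}, so the common attributes are not a superkey of either fragment. The join is lossy.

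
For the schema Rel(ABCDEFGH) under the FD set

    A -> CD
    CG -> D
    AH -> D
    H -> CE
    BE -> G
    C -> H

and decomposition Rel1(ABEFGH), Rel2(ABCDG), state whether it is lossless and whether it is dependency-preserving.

Lossless test: (ABG)⁺ = {ABCDEGH}, which contains all of one fragment — lossless.
Dependency preservation: the restricted closure of {H} across the fragments never reaches {CE}, so H → CE cannot be enforced without a join — not preserved.

lossless but not dependency-preserving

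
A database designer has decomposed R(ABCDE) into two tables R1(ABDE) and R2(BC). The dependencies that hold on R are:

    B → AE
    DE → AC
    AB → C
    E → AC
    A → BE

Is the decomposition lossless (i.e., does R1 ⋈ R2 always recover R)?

Yes

Common attributes: R1 ∩ R2 = {B}.
Closure of {B}: B → AE applies, adding AE; AB → C applies, adding C. So (B)⁺ = {ABCE}.
This closure contains every attribute of R2, so R1 ∩ R2 → R2. The join is lossless.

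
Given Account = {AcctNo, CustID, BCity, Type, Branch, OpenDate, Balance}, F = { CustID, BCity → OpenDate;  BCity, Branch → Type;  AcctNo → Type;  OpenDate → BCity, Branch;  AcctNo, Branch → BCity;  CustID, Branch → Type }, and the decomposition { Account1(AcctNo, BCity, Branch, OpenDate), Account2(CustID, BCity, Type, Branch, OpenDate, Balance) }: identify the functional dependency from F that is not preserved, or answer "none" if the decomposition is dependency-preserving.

Check AcctNo → Type: no single fragment contains all of {AcctNo, Type}, and the restricted closure of {AcctNo} across the fragments never reaches {Type}.
CustID, BCity → OpenDate is preserved.
BCity, Branch → Type is preserved.
OpenDate → BCity, Branch is preserved.
AcctNo, Branch → BCity is preserved.
CustID, Branch → Type is preserved.

AcctNo → Type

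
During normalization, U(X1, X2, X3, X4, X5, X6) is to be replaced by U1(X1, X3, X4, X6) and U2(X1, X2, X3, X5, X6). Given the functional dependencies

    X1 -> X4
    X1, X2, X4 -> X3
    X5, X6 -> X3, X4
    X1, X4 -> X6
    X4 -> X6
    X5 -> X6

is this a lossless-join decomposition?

Yes

Common attributes: U1 ∩ U2 = {X1, X3, X6}.
Closure of {X1, X3, X6}: X1 → X4 applies, adding X4. So (X1, X3, X6)⁺ = {X1, X3, X4, X6}.
This closure contains every attribute of U1, so U1 ∩ U2 → U1. The join is lossless.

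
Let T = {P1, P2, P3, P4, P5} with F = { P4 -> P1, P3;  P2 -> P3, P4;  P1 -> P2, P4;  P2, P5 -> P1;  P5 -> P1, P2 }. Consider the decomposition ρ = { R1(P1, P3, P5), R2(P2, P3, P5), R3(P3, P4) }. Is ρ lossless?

Chase test. Columns are P1, P2, P3, P4, P5; row i has aⱼ where attribute j ∈ Ri, else bᵢⱼ.
Initial tableau (one row per fragment):
  row 1: a1 b12 a3 b14 a5
  row 2: b21 a2 a3 b24 a5
  row 3: b31 b32 a3 a4 b35
Rows 1 and 2 agree on P5; apply P5→P1, P2 and equate their P1, P2 entries.
Rows 1 and 2 agree on P2; apply P2→P3, P4 and equate their P3, P4 entries.
No row becomes fully distinguished — the join is lossy.

No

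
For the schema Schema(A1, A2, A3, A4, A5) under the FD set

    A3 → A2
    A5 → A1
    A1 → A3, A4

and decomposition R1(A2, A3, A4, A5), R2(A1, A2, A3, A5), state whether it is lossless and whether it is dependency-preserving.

lossless but not dependency-preserving

Lossless test: (A2, A3, A5)⁺ = {A1, A2, A3, A4, A5}, which contains all of one fragment — lossless.
Dependency preservation: the restricted closure of {A1} across the fragments never reaches {A3, A4}, so A1 → A3, A4 cannot be enforced without a join — not preserved.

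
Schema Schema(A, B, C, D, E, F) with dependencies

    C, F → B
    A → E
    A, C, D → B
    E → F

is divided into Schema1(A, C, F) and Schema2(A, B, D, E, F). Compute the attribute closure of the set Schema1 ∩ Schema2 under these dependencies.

A, E, F

Schema1 ∩ Schema2 = {A, F}.
A → E applies, adding E
Closure: {A, E, F}.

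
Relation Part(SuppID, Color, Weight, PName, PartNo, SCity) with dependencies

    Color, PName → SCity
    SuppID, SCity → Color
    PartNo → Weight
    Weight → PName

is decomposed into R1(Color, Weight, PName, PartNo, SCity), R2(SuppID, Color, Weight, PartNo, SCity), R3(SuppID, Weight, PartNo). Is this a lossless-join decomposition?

Yes

Chase test. Columns are SuppID, Color, Weight, PName, PartNo, SCity; row i has aⱼ where attribute j ∈ Ri, else bᵢⱼ.
Initial tableau (one row per fragment):
  row 1: b11 a2 a3 a4 a5 a6
  row 2: a1 a2 a3 b24 a5 a6
  row 3: a1 b32 a3 b34 a5 b36
Rows 1 and 2 agree on Weight; apply Weight→PName and equate their PName entries.
Rows 1 and 3 agree on Weight; apply Weight→PName and equate their PName entries.
Row 2 is now all distinguished symbols — the join is lossless.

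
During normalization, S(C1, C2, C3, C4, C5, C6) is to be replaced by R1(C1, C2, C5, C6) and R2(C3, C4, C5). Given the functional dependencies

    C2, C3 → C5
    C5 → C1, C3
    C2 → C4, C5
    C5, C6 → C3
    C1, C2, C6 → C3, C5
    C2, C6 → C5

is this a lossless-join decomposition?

Common attributes: R1 ∩ R2 = {C5}.
Closure of {C5}: C5 → C1, C3 applies, adding C1, C3. So (C5)⁺ = {C1, C3, C5}.
The closure contains neither all of R1 = {C1, C2, C5, C6} nor all of R2 = {C3, C4, C5}, so the common attributes are not a superkey of either fragment. The join is lossy.

No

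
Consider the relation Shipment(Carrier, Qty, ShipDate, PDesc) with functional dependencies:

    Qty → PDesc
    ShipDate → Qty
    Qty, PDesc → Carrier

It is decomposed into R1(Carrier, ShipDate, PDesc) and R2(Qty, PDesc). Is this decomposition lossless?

Common attributes: R1 ∩ R2 = {PDesc}.
No dependency enlarges {PDesc}, so (PDesc)⁺ = {PDesc}.
The closure contains neither all of R1 = {Carrier, ShipDate, PDesc} nor all of R2 = {Qty, PDesc}, so the common attributes are not a superkey of either fragment. The join is lossy.

No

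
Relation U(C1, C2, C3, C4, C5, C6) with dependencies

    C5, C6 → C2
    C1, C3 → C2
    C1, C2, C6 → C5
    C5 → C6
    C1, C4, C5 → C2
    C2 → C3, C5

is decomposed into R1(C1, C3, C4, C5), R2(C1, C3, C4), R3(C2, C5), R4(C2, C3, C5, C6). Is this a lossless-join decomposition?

Yes

Chase test. Columns are C1, C2, C3, C4, C5, C6; row i has aⱼ where attribute j ∈ Ri, else bᵢⱼ.
Initial tableau (one row per fragment):
  row 1: a1 b12 a3 a4 a5 b16
  row 2: a1 b22 a3 a4 b25 b26
  row 3: b31 a2 b33 b34 a5 b36
  row 4: b41 a2 a3 b44 a5 a6
Rows 1 and 2 agree on C1, C3; apply C1, C3→C2 and equate their C2 entries.
Rows 1 and 3 agree on C5; apply C5→C6 and equate their C6 entries.
Rows 1 and 4 agree on C5; apply C5→C6 and equate their C6 entries.
Rows 1 and 2 agree on C2; apply C2→C3, C5 and equate their C3, C5 entries.
Rows 3 and 4 agree on C2; apply C2→C3, C5 and equate their C3, C5 entries.
Rows 1 and 3 agree on C5, C6; apply C5, C6→C2 and equate their C2 entries.
Rows 1 and 2 agree on C5; apply C5→C6 and equate their C6 entries.
Row 1 is now all distinguished symbols — the join is lossless.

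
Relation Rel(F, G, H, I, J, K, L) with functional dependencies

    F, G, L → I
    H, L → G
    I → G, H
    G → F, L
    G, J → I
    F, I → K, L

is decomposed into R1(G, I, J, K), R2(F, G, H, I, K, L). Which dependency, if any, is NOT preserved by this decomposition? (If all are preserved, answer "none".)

F, G, L → I lies within R2.
H, L → G lies within R2.
I → G, H lies within R2.
G → F, L lies within R2.
G, J → I lies within R1.
F, I → K, L lies within R2.
Every dependency is enforceable on the fragments, so the decomposition is dependency-preserving.

none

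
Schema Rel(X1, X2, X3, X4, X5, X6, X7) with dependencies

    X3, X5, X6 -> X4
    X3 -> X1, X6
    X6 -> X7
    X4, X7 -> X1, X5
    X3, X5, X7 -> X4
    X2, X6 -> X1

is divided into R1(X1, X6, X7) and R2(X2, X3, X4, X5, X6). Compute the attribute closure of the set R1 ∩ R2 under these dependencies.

R1 ∩ R2 = {X6}.
X6 → X7 applies, adding X7
Closure: {X6, X7}.

X6, X7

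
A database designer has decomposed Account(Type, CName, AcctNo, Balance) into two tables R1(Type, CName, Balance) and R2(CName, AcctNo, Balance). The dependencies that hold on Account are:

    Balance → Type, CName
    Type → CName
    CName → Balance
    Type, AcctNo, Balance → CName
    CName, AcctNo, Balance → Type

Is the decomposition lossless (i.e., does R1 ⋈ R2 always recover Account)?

Yes

Common attributes: R1 ∩ R2 = {CName, Balance}.
Closure of {CName, Balance}: Balance → Type, CName applies, adding Type. So (CName, Balance)⁺ = {Type, CName, Balance}.
This closure contains every attribute of R1, so R1 ∩ R2 → R1. The join is lossless.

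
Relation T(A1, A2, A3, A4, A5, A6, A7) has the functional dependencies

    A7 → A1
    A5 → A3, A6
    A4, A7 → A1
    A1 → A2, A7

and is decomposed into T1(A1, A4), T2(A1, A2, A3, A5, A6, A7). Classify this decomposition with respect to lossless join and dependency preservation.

Lossless test: (A1)⁺ = {A1, A2, A7}, which is a superkey of neither fragment — lossy.
Dependency preservation: A4, A7 → A1 is not contained in any single fragment, but the restricted closure of its left-hand side across the fragments still reaches the right-hand side; the remaining FDs each lie inside some fragment. All dependencies are preserved.

lossy but dependency-preserving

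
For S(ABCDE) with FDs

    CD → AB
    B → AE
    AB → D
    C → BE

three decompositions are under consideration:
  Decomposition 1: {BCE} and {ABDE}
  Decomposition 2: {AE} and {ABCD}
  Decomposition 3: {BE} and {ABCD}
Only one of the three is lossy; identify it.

Decomposition 2

Decomposition 1: common = {BE}, closure = {ABDE} → lossless.
Decomposition 2: common = {A}, closure = {A} → lossy.
Decomposition 3: common = {B}, closure = {ABDE} → lossless.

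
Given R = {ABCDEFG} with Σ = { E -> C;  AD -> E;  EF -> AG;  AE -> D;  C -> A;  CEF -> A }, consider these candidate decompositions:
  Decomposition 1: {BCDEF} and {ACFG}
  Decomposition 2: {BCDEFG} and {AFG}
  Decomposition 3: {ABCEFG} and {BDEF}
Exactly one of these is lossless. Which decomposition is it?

Decomposition 3

Decomposition 1: common = {CF}, closure = {ACF} → lossy.
Decomposition 2: common = {FG}, closure = {FG} → lossy.
Decomposition 3: common = {BEF}, closure = {ABCDEFG} → lossless.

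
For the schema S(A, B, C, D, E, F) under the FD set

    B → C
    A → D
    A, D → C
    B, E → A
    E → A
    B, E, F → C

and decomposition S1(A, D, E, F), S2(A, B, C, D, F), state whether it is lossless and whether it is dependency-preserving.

lossy but dependency-preserving

Lossless test: (A, D, F)⁺ = {A, C, D, F}, which is a superkey of neither fragment — lossy.
Dependency preservation: B, E → A; B, E, F → C are not contained in any single fragment, but the restricted closure of each left-hand side across the fragments still reaches the right-hand side; the remaining FDs each lie inside some fragment. All dependencies are preserved.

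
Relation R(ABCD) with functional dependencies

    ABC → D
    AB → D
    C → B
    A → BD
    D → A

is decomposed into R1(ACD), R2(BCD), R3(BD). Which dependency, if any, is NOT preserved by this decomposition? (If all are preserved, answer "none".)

none

ABC → D: restricted closure across fragments reaches D.
AB → D: restricted closure across fragments reaches D.
C → B lies within R2.
A → BD: restricted closure across fragments reaches BD.
D → A lies within R1.
Every dependency is enforceable on the fragments, so the decomposition is dependency-preserving.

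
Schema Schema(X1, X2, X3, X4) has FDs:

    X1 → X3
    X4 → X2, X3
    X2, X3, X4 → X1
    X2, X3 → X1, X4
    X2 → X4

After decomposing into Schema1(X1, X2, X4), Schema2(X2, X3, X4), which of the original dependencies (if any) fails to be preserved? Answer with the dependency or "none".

X1 → X3

Check X1 → X3: no single fragment contains all of {X1, X3}, and the restricted closure of {X1} across the fragments never reaches {X3}.
X4 → X2, X3 is preserved.
X2, X3, X4 → X1 is preserved.
X2, X3 → X1, X4 is preserved.
X2 → X4 is preserved.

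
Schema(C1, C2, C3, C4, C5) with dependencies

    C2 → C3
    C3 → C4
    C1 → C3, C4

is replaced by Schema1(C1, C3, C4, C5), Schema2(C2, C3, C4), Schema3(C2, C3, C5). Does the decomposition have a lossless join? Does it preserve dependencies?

lossy but dependency-preserving

Lossless test (chase): Rows 1 and 3 agree on C3; apply C3→C4 and equate their C4 entries. No row becomes fully distinguished — the join is lossy.
Dependency preservation: every FD's attributes lie within a single fragment, so each can be enforced locally — preserved.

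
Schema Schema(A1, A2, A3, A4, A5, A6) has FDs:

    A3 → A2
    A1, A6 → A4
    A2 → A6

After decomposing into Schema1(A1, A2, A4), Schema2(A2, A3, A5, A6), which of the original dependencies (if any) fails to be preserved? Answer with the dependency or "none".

Check A1, A6 → A4: no single fragment contains all of {A1, A4, A6}, and the restricted closure of {A1, A6} across the fragments never reaches {A4}.
A3 → A2 is preserved.
A2 → A6 is preserved.

A1, A6 → A4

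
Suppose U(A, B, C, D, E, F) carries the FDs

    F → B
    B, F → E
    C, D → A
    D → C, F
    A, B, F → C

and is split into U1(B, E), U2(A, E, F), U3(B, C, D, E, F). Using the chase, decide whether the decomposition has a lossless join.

Chase test. Columns are A, B, C, D, E, F; row i has aⱼ where attribute j ∈ Ui, else bᵢⱼ.
Initial tableau (one row per fragment):
  row 1: b11 a2 b13 b14 a5 b16
  row 2: a1 b22 b23 b24 a5 a6
  row 3: b31 a2 a3 a4 a5 a6
Rows 2 and 3 agree on F; apply F→B and equate their B entries.
No row becomes fully distinguished — the join is lossy.

No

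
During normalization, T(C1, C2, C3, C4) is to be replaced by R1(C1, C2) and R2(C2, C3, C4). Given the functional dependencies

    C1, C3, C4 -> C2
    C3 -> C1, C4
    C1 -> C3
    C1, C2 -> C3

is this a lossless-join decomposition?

Common attributes: R1 ∩ R2 = {C2}.
No dependency enlarges {C2}, so (C2)⁺ = {C2}.
The closure contains neither all of R1 = {C1, C2} nor all of R2 = {C2, C3, C4}, so the common attributes are not a superkey of either fragment. The join is lossy.

No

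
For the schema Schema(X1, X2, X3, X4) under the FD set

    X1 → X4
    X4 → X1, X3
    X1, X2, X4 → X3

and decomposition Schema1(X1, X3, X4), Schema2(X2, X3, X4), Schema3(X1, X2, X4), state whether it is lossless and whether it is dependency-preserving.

Lossless test (chase): Rows 1 and 2 agree on X4; apply X4→X1, X3 and equate their X1, X3 entries. Rows 1 and 3 agree on X4; apply X4→X1, X3 and equate their X1, X3 entries. Row 2 is now all distinguished symbols — the join is lossless.
Dependency preservation: X1, X2, X4 → X3 is not contained in any single fragment, but the restricted closure of its left-hand side across the fragments still reaches the right-hand side; the remaining FDs each lie inside some fragment. All dependencies are preserved.

lossless and dependency-preserving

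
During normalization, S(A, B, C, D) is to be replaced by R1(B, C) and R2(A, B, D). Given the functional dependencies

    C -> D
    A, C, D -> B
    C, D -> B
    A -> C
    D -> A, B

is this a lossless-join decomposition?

No

Common attributes: R1 ∩ R2 = {B}.
No dependency enlarges {B}, so (B)⁺ = {B}.
The closure contains neither all of R1 = {B, C} nor all of R2 = {A, B, D}, so the common attributes are not a superkey of either fragment. The join is lossy.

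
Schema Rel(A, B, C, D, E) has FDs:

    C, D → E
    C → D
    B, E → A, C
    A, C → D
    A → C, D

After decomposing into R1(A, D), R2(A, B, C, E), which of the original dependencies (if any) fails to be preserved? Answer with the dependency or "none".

C → D

Check C → D: no single fragment contains all of {C, D}, and the restricted closure of {C} across the fragments never reaches {D}.
C, D → E is preserved.
B, E → A, C is preserved.
A, C → D is preserved.
A → C, D is preserved.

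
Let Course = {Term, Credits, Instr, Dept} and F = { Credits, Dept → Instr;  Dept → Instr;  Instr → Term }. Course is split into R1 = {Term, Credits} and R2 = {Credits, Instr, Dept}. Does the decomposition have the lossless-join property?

No

Common attributes: R1 ∩ R2 = {Credits}.
No dependency enlarges {Credits}, so (Credits)⁺ = {Credits}.
The closure contains neither all of R1 = {Term, Credits} nor all of R2 = {Credits, Instr, Dept}, so the common attributes are not a superkey of either fragment. The join is lossy.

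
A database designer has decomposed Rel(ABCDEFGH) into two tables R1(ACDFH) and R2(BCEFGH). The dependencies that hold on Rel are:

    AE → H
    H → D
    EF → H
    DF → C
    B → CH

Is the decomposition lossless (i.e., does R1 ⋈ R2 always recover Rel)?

Common attributes: R1 ∩ R2 = {CFH}.
Closure of {CFH}: H → D applies, adding D. So (CFH)⁺ = {CDFH}.
The closure contains neither all of R1 = {ACDFH} nor all of R2 = {BCEFGH}, so the common attributes are not a superkey of either fragment. The join is lossy.

No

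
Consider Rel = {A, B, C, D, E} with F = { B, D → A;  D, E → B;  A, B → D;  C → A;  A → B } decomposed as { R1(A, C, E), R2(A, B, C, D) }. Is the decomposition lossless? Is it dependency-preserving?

Lossless test: (A, C)⁺ = {A, B, C, D}, which contains all of one fragment — lossless.
Dependency preservation: the restricted closure of {D, E} across the fragments never reaches {B}, so D, E → B cannot be enforced without a join — not preserved.

lossless but not dependency-preserving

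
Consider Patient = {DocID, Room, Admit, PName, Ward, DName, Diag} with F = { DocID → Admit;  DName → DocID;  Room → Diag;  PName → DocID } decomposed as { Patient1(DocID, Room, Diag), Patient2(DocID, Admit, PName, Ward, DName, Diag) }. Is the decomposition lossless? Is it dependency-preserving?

Lossless test: (DocID, Diag)⁺ = {DocID, Admit, Diag}, which is a superkey of neither fragment — lossy.
Dependency preservation: every FD's attributes lie within a single fragment, so each can be enforced locally — preserved.

lossy but dependency-preserving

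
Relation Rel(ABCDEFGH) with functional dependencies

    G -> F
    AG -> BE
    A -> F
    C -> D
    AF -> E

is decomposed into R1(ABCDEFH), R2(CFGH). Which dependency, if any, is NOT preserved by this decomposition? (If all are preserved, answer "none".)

AG -> BE

Check AG → BE: no single fragment contains all of {ABEG}, and the restricted closure of {AG} across the fragments never reaches {BE}.
G → F is preserved.
A → F is preserved.
C → D is preserved.
AF → E is preserved.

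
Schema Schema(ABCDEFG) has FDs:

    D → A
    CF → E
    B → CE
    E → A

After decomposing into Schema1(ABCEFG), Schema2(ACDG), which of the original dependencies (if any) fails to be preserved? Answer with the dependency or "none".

none

D → A lies within Schema2.
CF → E lies within Schema1.
B → CE lies within Schema1.
E → A lies within Schema1.
Every dependency is enforceable on the fragments, so the decomposition is dependency-preserving.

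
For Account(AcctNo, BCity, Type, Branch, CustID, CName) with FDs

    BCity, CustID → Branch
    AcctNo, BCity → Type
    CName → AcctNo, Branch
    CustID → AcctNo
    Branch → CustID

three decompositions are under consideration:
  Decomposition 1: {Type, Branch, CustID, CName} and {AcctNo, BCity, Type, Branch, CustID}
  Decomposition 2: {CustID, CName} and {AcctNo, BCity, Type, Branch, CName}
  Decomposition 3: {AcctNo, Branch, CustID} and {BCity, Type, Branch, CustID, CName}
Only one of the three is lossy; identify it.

Decomposition 1

Decomposition 1: common = {Type, Branch, CustID}, closure = {AcctNo, Type, Branch, CustID} → lossy.
Decomposition 2: common = {CName}, closure = {AcctNo, Branch, CustID, CName} → lossless.
Decomposition 3: common = {Branch, CustID}, closure = {AcctNo, Branch, CustID} → lossless.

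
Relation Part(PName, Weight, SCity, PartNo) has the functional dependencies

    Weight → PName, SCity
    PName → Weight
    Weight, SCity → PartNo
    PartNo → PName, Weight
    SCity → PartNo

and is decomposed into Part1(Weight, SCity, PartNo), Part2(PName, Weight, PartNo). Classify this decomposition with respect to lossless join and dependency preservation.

lossless and dependency-preserving

Lossless test: (Weight, PartNo)⁺ = {PName, Weight, SCity, PartNo}, which contains all of one fragment — lossless.
Dependency preservation: Weight → PName, SCity is not contained in any single fragment, but the restricted closure of its left-hand side across the fragments still reaches the right-hand side; the remaining FDs each lie inside some fragment. All dependencies are preserved.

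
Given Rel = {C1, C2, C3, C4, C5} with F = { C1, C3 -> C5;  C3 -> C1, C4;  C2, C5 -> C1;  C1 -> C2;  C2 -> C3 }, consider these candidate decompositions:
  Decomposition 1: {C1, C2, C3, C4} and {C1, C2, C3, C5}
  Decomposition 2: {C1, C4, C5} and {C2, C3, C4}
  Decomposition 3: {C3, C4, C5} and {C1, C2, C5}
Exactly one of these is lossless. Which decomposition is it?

Decomposition 1: common = {C1, C2, C3}, closure = {C1, C2, C3, C4, C5} → lossless.
Decomposition 2: common = {C4}, closure = {C4} → lossy.
Decomposition 3: common = {C5}, closure = {C5} → lossy.

Decomposition 1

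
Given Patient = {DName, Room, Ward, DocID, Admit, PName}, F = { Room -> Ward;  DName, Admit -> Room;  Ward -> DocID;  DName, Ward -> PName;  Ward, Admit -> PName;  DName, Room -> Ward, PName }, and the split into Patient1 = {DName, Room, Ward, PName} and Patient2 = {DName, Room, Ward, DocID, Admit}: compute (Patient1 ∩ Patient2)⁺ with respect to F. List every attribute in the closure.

DName, Room, Ward, DocID, PName

Patient1 ∩ Patient2 = {DName, Room, Ward}.
Ward → DocID applies, adding DocID
DName, Ward → PName applies, adding PName
Closure: {DName, Room, Ward, DocID, PName}.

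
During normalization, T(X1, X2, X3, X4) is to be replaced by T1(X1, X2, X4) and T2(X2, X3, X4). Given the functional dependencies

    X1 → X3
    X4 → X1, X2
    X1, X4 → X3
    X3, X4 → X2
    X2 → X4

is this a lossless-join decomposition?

Yes

Common attributes: T1 ∩ T2 = {X2, X4}.
Closure of {X2, X4}: X4 → X1, X2 applies, adding X1; X1, X4 → X3 applies, adding X3. So (X2, X4)⁺ = {X1, X2, X3, X4}.
This closure contains every attribute of T1, so T1 ∩ T2 → T1. The join is lossless.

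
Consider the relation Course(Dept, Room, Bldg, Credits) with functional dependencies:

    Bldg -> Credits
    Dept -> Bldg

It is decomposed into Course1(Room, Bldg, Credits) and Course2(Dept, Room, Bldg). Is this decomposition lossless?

Yes

Common attributes: Course1 ∩ Course2 = {Room, Bldg}.
Closure of {Room, Bldg}: Bldg → Credits applies, adding Credits. So (Room, Bldg)⁺ = {Room, Bldg, Credits}.
This closure contains every attribute of Course1, so Course1 ∩ Course2 → Course1. The join is lossless.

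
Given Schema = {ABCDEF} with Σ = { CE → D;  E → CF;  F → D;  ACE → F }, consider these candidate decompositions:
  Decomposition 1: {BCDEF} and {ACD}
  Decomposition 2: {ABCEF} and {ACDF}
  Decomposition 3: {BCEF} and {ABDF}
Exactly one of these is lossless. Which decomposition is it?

Decomposition 2

Decomposition 1: common = {CD}, closure = {CD} → lossy.
Decomposition 2: common = {ACF}, closure = {ACDF} → lossless.
Decomposition 3: common = {BF}, closure = {BDF} → lossy.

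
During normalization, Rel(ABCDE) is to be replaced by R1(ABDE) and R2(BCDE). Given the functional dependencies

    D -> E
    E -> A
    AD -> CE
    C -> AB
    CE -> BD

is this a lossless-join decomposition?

Yes

Common attributes: R1 ∩ R2 = {BDE}.
Closure of {BDE}: E → A applies, adding A; AD → CE applies, adding C. So (BDE)⁺ = {ABCDE}.
This closure contains every attribute of R1, so R1 ∩ R2 → R1. The join is lossless.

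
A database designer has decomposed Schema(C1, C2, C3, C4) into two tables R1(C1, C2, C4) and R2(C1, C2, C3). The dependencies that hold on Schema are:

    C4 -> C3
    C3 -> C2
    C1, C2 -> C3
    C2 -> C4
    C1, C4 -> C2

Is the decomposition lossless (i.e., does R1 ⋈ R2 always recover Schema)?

Yes

Common attributes: R1 ∩ R2 = {C1, C2}.
Closure of {C1, C2}: C1, C2 → C3 applies, adding C3; C2 → C4 applies, adding C4. So (C1, C2)⁺ = {C1, C2, C3, C4}.
This closure contains every attribute of R1, so R1 ∩ R2 → R1. The join is lossless.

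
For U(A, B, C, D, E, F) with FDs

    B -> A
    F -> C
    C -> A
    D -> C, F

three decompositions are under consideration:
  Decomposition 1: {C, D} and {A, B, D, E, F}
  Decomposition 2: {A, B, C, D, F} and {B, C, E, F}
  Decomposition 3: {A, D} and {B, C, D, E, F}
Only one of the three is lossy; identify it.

Decomposition 2

Decomposition 1: common = {D}, closure = {A, C, D, F} → lossless.
Decomposition 2: common = {B, C, F}, closure = {A, B, C, F} → lossy.
Decomposition 3: common = {D}, closure = {A, C, D, F} → lossless.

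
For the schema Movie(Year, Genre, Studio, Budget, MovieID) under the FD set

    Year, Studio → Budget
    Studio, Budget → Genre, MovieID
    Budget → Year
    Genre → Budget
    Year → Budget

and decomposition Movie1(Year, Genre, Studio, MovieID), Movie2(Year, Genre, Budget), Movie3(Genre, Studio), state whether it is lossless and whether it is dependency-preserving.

Lossless test (chase): Rows 1 and 2 agree on Genre; apply Genre→Budget and equate their Budget entries. Rows 1 and 3 agree on Genre; apply Genre→Budget and equate their Budget entries. Rows 1 and 3 agree on Studio, Budget; apply Studio, Budget→Genre, MovieID and equate their Genre, MovieID entries. Rows 1 and 3 agree on Budget; apply Budget→Year and equate their Year entries. Row 1 is now all distinguished symbols — the join is lossless.
Dependency preservation: Year, Studio → Budget; Studio, Budget → Genre, MovieID are not contained in any single fragment, but the restricted closure of each left-hand side across the fragments still reaches the right-hand side; the remaining FDs each lie inside some fragment. All dependencies are preserved.

lossless and dependency-preserving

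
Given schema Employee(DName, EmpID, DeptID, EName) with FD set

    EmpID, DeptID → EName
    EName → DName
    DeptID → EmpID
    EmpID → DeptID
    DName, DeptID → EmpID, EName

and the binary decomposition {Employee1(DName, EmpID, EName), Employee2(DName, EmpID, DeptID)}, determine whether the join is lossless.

Yes

Common attributes: Employee1 ∩ Employee2 = {DName, EmpID}.
Closure of {DName, EmpID}: EmpID → DeptID applies, adding DeptID; DName, DeptID → EmpID, EName applies, adding EName. So (DName, EmpID)⁺ = {DName, EmpID, DeptID, EName}.
This closure contains every attribute of Employee1, so Employee1 ∩ Employee2 → Employee1. The join is lossless.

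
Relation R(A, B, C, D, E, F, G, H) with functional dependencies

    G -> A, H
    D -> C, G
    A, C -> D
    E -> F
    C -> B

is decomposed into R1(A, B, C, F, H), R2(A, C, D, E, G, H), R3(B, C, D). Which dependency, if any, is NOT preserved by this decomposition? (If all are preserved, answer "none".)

Check E → F: no single fragment contains all of {E, F}, and the restricted closure of {E} across the fragments never reaches {F}.
G → A, H is preserved.
D → C, G is preserved.
A, C → D is preserved.
C → B is preserved.

E -> F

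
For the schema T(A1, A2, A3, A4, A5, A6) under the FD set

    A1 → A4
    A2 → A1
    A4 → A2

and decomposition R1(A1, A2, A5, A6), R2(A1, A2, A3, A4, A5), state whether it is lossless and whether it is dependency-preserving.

lossy but dependency-preserving

Lossless test: (A1, A2, A5)⁺ = {A1, A2, A4, A5}, which is a superkey of neither fragment — lossy.
Dependency preservation: every FD's attributes lie within a single fragment, so each can be enforced locally — preserved.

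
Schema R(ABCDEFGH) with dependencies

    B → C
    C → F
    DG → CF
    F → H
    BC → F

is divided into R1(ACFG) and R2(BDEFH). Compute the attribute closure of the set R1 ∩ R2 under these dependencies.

FH

R1 ∩ R2 = {F}.
F → H applies, adding H
Closure: {FH}.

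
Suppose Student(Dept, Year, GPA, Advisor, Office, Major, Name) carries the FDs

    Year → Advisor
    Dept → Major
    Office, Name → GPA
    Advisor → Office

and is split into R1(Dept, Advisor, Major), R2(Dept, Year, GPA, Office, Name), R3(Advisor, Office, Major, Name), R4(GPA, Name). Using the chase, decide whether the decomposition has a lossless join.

Chase test. Columns are Dept, Year, GPA, Advisor, Office, Major, Name; row i has aⱼ where attribute j ∈ Ri, else bᵢⱼ.
Initial tableau (one row per fragment):
  row 1: a1 b12 b13 a4 b15 a6 b17
  row 2: a1 a2 a3 b24 a5 b26 a7
  row 3: b31 b32 b33 a4 a5 a6 a7
  row 4: b41 b42 a3 b44 b45 b46 a7
Rows 1 and 2 agree on Dept; apply Dept→Major and equate their Major entries.
Rows 2 and 3 agree on Office, Name; apply Office, Name→GPA and equate their GPA entries.
Rows 1 and 3 agree on Advisor; apply Advisor→Office and equate their Office entries.
No row becomes fully distinguished — the join is lossy.

No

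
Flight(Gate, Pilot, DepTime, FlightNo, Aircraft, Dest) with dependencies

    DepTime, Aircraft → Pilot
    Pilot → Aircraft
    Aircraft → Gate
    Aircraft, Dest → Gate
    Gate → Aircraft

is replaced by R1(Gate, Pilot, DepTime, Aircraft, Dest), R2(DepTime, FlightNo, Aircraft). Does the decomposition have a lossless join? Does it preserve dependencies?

Lossless test: (DepTime, Aircraft)⁺ = {Gate, Pilot, DepTime, Aircraft}, which is a superkey of neither fragment — lossy.
Dependency preservation: every FD's attributes lie within a single fragment, so each can be enforced locally — preserved.

lossy but dependency-preserving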